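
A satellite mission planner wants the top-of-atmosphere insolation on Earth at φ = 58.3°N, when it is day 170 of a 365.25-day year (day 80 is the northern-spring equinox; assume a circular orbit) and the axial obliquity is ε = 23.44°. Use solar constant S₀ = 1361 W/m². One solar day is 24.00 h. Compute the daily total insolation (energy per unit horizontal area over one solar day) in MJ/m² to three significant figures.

Solar longitude: λ_s = 360° × (170 − 80)/365.25 = 88.706°.
sin δ = sin 23.44° × sin 88.706° = 0.39769, so δ = +23.434°.
cos H₀ = −tan(+58.3°) tan(+23.434°) = -0.7018, H₀ = 2.3487 rad.
Bracket: H₀ sin φ sin δ + cos φ cos δ sin H₀ = 2.3487×0.85081×0.39769 + 0.52547×0.91752×0.71238 = 0.794703 + 0.343459 = 1.138162.
Q̄ = (S₀/π) × [bracket] = (1361/π) × 1.138162 = 493.07 W/m².
Daily total = Q̄ × 24.00 h × 3600 s/h = 493.07 × 24.00 × 3600 / 10⁶ = 42.60 MJ/m².

42.6 MJ/m²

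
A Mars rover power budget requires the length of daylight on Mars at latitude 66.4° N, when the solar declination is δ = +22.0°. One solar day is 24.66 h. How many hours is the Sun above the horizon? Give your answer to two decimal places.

21.60 h

cos h₀ = −tan ϕ · tan δ = −tan(+66.4°) × tan(+22.000°) = -0.9248, so h₀ = 2.7513 rad = 157.64°.
Daylight = 2h₀/(2π) × 24.66 h = (2.7513/π) × 24.66 = 21.60 h.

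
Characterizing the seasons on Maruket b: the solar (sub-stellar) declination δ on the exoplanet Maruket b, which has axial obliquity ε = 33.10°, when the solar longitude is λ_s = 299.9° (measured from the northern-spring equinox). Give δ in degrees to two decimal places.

δ = -28.26°

sin δ = sin ε · sin λ_s = sin 33.10° × sin 299.9° = -0.473414.
δ = arcsin(-0.473414) = -28.26°.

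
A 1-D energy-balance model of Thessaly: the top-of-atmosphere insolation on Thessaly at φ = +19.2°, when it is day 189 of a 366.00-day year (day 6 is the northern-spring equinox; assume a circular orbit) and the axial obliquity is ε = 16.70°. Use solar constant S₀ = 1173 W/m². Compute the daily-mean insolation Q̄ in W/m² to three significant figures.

Q̄ ≈ 353 W/m²

Solar longitude: λ_s = 360° × (189 − 6)/366.00 = 180.000°.
sin δ = sin 16.70° × sin 180.000° = 0.00000, so δ = +0.000°.
cos H₀ = −tan(+19.2°) tan(+0.000°) = -0.0000, H₀ = 1.5708 rad.
Bracket: H₀ sin φ sin δ + cos φ cos δ sin H₀ = 1.5708×0.32887×0.00000 + 0.94438×1.00000×1.00000 = 0.000000 + 0.944380 = 0.944380.
Q̄ = (S₀/π) × [bracket] = (1173/π) × 0.944380 = 352.6 W/m².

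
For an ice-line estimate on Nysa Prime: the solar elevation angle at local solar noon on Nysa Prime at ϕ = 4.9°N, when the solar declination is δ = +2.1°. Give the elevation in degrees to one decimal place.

87.2°

At local noon the hour angle is zero, so the zenith angle equals |ϕ − δ| = |+4.9° − (+2.100°)| = 2.800°.
Elevation = 90° − 2.800° = 87.2°.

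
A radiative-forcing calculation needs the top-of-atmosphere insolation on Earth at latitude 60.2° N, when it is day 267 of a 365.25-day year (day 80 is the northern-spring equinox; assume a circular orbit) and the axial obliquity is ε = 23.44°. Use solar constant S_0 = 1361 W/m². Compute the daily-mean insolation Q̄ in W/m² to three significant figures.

Solar longitude: L_s = 360° × (267 − 80)/365.25 = 184.312°.
sin δ = sin 23.44° × sin 184.312° = -0.02991, so δ = -1.714°.
cos h₀ = −tan(+60.2°) tan(-1.714°) = 0.0522, h₀ = 1.5185 rad.
Bracket: h₀ sin ϕ sin δ + cos ϕ cos δ sin h₀ = 1.5185×0.86777×-0.02991 + 0.49697×0.99955×0.99863 = -0.039413 + 0.496066 = 0.456653.
Q̄ = (S_0/π) × [bracket] = (1361/π) × 0.456653 = 197.8 W/m².

Q̄ ≈ 198 W/m²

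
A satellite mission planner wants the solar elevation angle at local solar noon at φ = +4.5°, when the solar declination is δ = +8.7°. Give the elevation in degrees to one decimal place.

At local noon the hour angle is zero, so the zenith angle equals |φ − δ| = |+4.5° − (+8.700°)| = 4.200°.
Elevation = 90° − 4.200° = 85.8°.

85.8°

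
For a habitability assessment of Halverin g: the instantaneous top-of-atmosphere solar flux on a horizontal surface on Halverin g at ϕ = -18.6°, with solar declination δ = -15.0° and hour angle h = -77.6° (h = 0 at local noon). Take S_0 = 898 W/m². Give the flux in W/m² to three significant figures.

251 W/m²

cos θ_z = sin ϕ sin δ + cos ϕ cos δ cos h = 0.082553 + 0.196585 = 0.279138.
Flux = S_0 · cos θ_z = 898 × 0.279138 = 250.7 W/m².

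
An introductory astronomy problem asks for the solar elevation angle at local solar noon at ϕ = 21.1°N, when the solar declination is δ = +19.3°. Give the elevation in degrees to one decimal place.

88.2°

At local noon the hour angle is zero, so the zenith angle equals |ϕ − δ| = |+21.1° − (+19.300°)| = 1.800°.
Elevation = 90° − 1.800° = 88.2°.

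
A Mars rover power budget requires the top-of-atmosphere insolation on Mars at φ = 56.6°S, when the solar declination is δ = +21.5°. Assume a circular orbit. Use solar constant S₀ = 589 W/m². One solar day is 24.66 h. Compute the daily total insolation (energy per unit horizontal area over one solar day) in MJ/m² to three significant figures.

2.10 MJ/m²

cos H₀ = −tan(-56.6°) tan(+21.500°) = 0.5974, H₀ = 0.9305 rad.
Bracket: H₀ sin φ sin δ + cos φ cos δ sin H₀ = 0.9305×-0.83485×0.36650 + 0.55048×0.93042×0.80195 = -0.284707 + 0.410741 = 0.126034.
Q̄ = (S₀/π) × [bracket] = (589/π) × 0.126034 = 23.629 W/m².
Daily total = Q̄ × 24.66 h × 3600 s/h = 23.629 × 24.66 × 3600 / 10⁶ = 2.098 MJ/m².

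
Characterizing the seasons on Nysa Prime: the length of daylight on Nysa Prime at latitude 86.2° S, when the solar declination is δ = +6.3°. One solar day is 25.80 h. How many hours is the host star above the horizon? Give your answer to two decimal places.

cos H₀ = −tan φ · tan δ = 1.6622 ≥ 1, so the host star never rises (polar night) and H₀ = 0.
Daylight = 2H₀/(2π) × 25.80 h = (0.0000/π) × 25.80 = 0.00 h.

0.00 h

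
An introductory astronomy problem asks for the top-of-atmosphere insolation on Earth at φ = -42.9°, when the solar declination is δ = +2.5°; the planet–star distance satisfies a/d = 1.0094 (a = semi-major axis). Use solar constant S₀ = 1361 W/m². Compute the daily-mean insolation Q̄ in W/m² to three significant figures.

cos H₀ = −tan(-42.9°) tan(+2.500°) = 0.0406, H₀ = 1.5302 rad.
Bracket: H₀ sin φ sin δ + cos φ cos δ sin H₀ = 1.5302×-0.68072×0.04362 + 0.73254×0.99905×0.99918 = -0.045436 + 0.731244 = 0.685808.
Inverse-square distance factor (a/d)² = 1.0094² = 1.018888.
Q̄ = (S₀/π) × 1.018888 × [bracket] = (1361/π) × 1.018888 × 0.685808 = 302.7 W/m².

Q̄ ≈ 303 W/m²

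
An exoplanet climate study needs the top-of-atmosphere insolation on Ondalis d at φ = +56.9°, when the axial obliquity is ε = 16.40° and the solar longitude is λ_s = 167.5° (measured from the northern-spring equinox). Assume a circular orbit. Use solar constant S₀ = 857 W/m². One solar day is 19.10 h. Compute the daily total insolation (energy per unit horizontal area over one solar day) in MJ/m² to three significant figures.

Solar declination: sin δ = sin ε · sin λ_s = sin 16.40° × sin 167.5° = 0.06111, so δ = +3.504°.
cos H₀ = −tan(+56.9°) tan(+3.504°) = -0.0939, H₀ = 1.6649 rad.
Bracket: H₀ sin φ sin δ + cos φ cos δ sin H₀ = 1.6649×0.83772×0.06111 + 0.54610×0.99813×0.99558 = 0.085231 + 0.542670 = 0.627901.
Q̄ = (S₀/π) × [bracket] = (857/π) × 0.627901 = 171.29 W/m².
Daily total = Q̄ × 19.10 h × 3600 s/h = 171.29 × 19.10 × 3600 / 10⁶ = 11.78 MJ/m².

11.8 MJ/m²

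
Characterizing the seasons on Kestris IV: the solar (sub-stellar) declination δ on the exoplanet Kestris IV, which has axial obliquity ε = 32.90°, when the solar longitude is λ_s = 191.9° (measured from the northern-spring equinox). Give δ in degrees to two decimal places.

δ = -6.43°

sin δ = sin ε · sin λ_s = sin 32.90° × sin 191.9° = -0.112005.
δ = arcsin(-0.112005) = -6.43°.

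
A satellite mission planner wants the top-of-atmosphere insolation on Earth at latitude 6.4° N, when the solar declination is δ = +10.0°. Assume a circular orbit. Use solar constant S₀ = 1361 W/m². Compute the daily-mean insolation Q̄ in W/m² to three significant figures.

cos H₀ = −tan(+6.4°) tan(+10.000°) = -0.0198, H₀ = 1.5906 rad.
Bracket: H₀ sin φ sin δ + cos φ cos δ sin H₀ = 1.5906×0.11147×0.17365 + 0.99377×0.98481×0.99980 = 0.030789 + 0.978479 = 1.009268.
Q̄ = (S₀/π) × [bracket] = (1361/π) × 1.009268 = 437.2 W/m².

Q̄ ≈ 437 W/m²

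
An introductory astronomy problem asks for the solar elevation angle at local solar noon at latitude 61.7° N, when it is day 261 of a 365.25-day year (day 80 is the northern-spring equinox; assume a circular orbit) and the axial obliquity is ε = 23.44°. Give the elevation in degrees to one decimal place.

Solar longitude: λ_s = 360° × (261 − 80)/365.25 = 178.398°.
sin δ = sin 23.44° × sin 178.398° = 0.01112, so δ = +0.637°.
At local noon the hour angle is zero, so the zenith angle equals |φ − δ| = |+61.7° − (+0.637°)| = 61.063°.
Elevation = 90° − 61.063° = 28.9°.

28.9°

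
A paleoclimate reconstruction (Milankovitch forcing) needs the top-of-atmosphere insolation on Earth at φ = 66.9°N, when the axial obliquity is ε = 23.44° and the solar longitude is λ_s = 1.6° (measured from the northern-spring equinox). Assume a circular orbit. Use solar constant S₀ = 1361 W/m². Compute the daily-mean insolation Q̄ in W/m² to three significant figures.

Q̄ ≈ 177 W/m²

Solar declination: sin δ = sin ε · sin λ_s = sin 23.44° × sin 1.6° = 0.01111, so δ = +0.636°.
cos H₀ = −tan(+66.9°) tan(+0.636°) = -0.0260, H₀ = 1.5968 rad.
Bracket: H₀ sin φ sin δ + cos φ cos δ sin H₀ = 1.5968×0.91982×0.01111 + 0.39234×0.99994×0.99966 = 0.016318 + 0.392183 = 0.408501.
Q̄ = (S₀/π) × [bracket] = (1361/π) × 0.408501 = 177.0 W/m².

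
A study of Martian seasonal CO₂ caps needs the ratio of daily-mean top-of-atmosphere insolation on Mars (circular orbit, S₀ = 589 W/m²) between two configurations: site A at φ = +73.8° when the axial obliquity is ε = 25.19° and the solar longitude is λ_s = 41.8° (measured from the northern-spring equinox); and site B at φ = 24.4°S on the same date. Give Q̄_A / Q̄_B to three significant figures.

— Configuration A (φ=+73.8°):
Solar declination: sin δ = sin ε · sin λ_s = sin 25.19° × sin 41.8° = 0.28369, so δ = +16.481°.
cos H₀ = −tan(+73.8°) tan(+16.481°) = -1.0183 ≤ −1 ⇒ polar day, H₀ = π.
Bracket: H₀ sin φ sin δ + cos φ cos δ sin H₀ = 3.1416×0.96029×0.28369 + 0.27899×0.95892×0.00000 = 0.855849 + 0.000000 = 0.855849.
Q̄ = (S₀/π) × [bracket] = (589/π) × 0.855849 = 160.46 W/m².
— Configuration B (φ=-24.4°):
cos H₀ = −tan(-24.4°) tan(+16.481°) = 0.1342, H₀ = 1.4362 rad.
Bracket: H₀ sin φ sin δ + cos φ cos δ sin H₀ = 1.4362×-0.41310×0.28369 + 0.91068×0.95892×0.99095 = -0.168312 + 0.865366 = 0.697054.
Q̄ = (S₀/π) × [bracket] = (589/π) × 0.697054 = 130.69 W/m².
Ratio Q̄_A / Q̄_B = 160.46 / 130.69 = 1.228.

Q̄_A / Q̄_B ≈ 1.23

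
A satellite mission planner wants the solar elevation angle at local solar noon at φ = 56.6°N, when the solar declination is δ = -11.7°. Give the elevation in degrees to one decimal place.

At local noon the hour angle is zero, so the zenith angle equals |φ − δ| = |+56.6° − (-11.700°)| = 68.300°.
Elevation = 90° − 68.300° = 21.7°.

21.7°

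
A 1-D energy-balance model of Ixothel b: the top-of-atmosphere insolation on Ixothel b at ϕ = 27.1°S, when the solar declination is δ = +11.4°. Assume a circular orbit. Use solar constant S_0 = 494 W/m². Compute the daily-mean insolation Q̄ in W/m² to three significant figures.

Q̄ ≈ 116 W/m²

cos h₀ = −tan(-27.1°) tan(+11.400°) = 0.1032, h₀ = 1.4674 rad.
Bracket: h₀ sin ϕ sin δ + cos ϕ cos δ sin h₀ = 1.4674×-0.45554×0.19766 + 0.89021×0.98027×0.99466 = -0.132128 + 0.867986 = 0.735858.
Q̄ = (S_0/π) × [bracket] = (494/π) × 0.735858 = 115.7 W/m².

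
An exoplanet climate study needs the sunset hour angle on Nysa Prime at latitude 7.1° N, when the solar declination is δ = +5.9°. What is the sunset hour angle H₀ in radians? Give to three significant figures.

cos H₀ = −tan φ · tan δ = −tan(+7.1°) × tan(+5.900°) = -0.0129, so H₀ = 1.5837 rad = 90.74°.

H₀ = 1.58 rad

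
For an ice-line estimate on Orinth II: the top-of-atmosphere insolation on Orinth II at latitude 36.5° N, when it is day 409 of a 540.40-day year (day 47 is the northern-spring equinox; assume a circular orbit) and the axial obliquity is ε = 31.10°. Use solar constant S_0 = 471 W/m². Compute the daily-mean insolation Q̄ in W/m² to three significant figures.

Solar longitude: L_s = 360° × (409 − 47)/540.40 = 241.155°.
sin δ = sin 31.10° × sin 241.155° = -0.45244, so δ = -26.901°.
cos h₀ = −tan(+36.5°) tan(-26.901°) = 0.3754, h₀ = 1.1860 rad.
Bracket: h₀ sin ϕ sin δ + cos ϕ cos δ sin h₀ = 1.1860×0.59482×-0.45244 + 0.80386×0.89179×0.92686 = -0.319177 + 0.664442 = 0.345265.
Q̄ = (S_0/π) × [bracket] = (471/π) × 0.345265 = 51.76 W/m².

Q̄ ≈ 51.8 W/m²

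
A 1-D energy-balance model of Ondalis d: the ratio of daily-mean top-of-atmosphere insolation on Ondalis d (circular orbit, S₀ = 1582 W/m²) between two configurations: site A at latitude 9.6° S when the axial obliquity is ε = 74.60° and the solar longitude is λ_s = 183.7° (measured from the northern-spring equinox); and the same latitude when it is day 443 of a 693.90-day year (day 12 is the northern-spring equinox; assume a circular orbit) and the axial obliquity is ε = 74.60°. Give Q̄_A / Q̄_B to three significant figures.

— Configuration A (φ=-9.6°):
Solar declination: sin δ = sin ε · sin λ_s = sin 74.60° × sin 183.7° = -0.06222, so δ = -3.567°.
cos H₀ = −tan(-9.6°) tan(-3.567°) = -0.0105, H₀ = 1.5813 rad.
Bracket: H₀ sin φ sin δ + cos φ cos δ sin H₀ = 1.5813×-0.16677×-0.06222 + 0.98600×0.99806×0.99994 = 0.016408 + 0.984028 = 1.000436.
Q̄ = (S₀/π) × [bracket] = (1582/π) × 1.000436 = 503.79 W/m².
— Configuration B (φ=-9.6°):
Solar longitude: λ_s = 360° × (443 − 12)/693.90 = 223.606°.
sin δ = sin 74.60° × sin 223.606° = -0.66493, so δ = -41.677°.
cos H₀ = −tan(-9.6°) tan(-41.677°) = -0.1506, H₀ = 1.7219 rad.
Bracket: H₀ sin φ sin δ + cos φ cos δ sin H₀ = 1.7219×-0.16677×-0.66493 + 0.98600×0.74691×0.98860 = 0.190942 + 0.728058 = 0.919000.
Q̄ = (S₀/π) × [bracket] = (1582/π) × 0.919000 = 462.78 W/m².
Ratio Q̄_A / Q̄_B = 503.79 / 462.78 = 1.089.

Q̄_A / Q̄_B ≈ 1.09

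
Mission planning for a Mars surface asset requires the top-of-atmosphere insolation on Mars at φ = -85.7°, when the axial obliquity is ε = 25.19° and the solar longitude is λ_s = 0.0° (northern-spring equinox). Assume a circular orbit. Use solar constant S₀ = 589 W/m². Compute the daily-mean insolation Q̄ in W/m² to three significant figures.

Q̄ ≈ 14.1 W/m²

Solar declination: sin δ = sin ε · sin λ_s = sin 25.19° × sin 0.0° = 0.00000, so δ = +0.000°.
cos H₀ = −tan(-85.7°) tan(+0.000°) = 0.0000, H₀ = 1.5708 rad.
Bracket: H₀ sin φ sin δ + cos φ cos δ sin H₀ = 1.5708×-0.99719×0.00000 + 0.07498×1.00000×1.00000 = -0.000000 + 0.074980 = 0.074980.
Q̄ = (S₀/π) × [bracket] = (589/π) × 0.074980 = 14.06 W/m².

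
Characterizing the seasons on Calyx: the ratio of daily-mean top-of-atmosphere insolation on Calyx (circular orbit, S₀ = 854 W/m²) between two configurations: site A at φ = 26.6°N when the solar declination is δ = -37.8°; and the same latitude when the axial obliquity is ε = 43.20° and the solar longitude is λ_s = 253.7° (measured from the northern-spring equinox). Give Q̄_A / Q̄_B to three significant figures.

Q̄_A / Q̄_B ≈ 1.19

— Configuration A (φ=+26.6°):
cos H₀ = −tan(+26.6°) tan(-37.800°) = 0.3884, H₀ = 1.1719 rad.
Bracket: H₀ sin φ sin δ + cos φ cos δ sin H₀ = 1.1719×0.44776×-0.61291 + 0.89415×0.79016×0.92148 = -0.321612 + 0.651045 = 0.329433.
Q̄ = (S₀/π) × [bracket] = (854/π) × 0.329433 = 89.552 W/m².
— Configuration B (φ=+26.6°):
Solar declination: sin δ = sin ε · sin λ_s = sin 43.20° × sin 253.7° = -0.65703, so δ = -41.074°.
cos H₀ = −tan(+26.6°) tan(-41.074°) = 0.4364, H₀ = 1.1192 rad.
Bracket: H₀ sin φ sin δ + cos φ cos δ sin H₀ = 1.1192×0.44776×-0.65703 + 0.89415×0.75386×0.89973 = -0.329259 + 0.606476 = 0.277217.
Q̄ = (S₀/π) × [bracket] = (854/π) × 0.277217 = 75.358 W/m².
Ratio Q̄_A / Q̄_B = 89.552 / 75.358 = 1.188.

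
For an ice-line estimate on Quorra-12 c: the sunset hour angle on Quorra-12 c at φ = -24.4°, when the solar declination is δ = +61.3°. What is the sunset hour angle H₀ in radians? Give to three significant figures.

H₀ = 0.594 rad

cos H₀ = −tan φ · tan δ = −tan(-24.4°) × tan(+61.300°) = 0.8286, so H₀ = 0.5943 rad = 34.05°.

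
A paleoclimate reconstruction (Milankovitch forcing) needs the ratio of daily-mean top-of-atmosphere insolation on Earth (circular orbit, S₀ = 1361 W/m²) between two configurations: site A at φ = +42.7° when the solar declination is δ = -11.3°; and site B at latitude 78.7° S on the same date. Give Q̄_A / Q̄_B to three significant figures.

Q̄_A / Q̄_B ≈ 0.868

— Configuration A (φ=+42.7°):
cos H₀ = −tan(+42.7°) tan(-11.300°) = 0.1844, H₀ = 1.3853 rad.
Bracket: H₀ sin φ sin δ + cos φ cos δ sin H₀ = 1.3853×0.67816×-0.19595 + 0.73491×0.98061×0.98285 = -0.184086 + 0.708301 = 0.524215.
Q̄ = (S₀/π) × [bracket] = (1361/π) × 0.524215 = 227.10 W/m².
— Configuration B (φ=-78.7°):
cos H₀ = −tan(-78.7°) tan(-11.300°) = -1.0000 ≤ −1 ⇒ polar day, H₀ = π.
Bracket: H₀ sin φ sin δ + cos φ cos δ sin H₀ = 3.1416×-0.98061×-0.19595 + 0.19595×0.98061×0.00000 = 0.603660 + 0.000000 = 0.603660.
Q̄ = (S₀/π) × [bracket] = (1361/π) × 0.603660 = 261.52 W/m².
Ratio Q̄_A / Q̄_B = 227.10 / 261.52 = 0.8684.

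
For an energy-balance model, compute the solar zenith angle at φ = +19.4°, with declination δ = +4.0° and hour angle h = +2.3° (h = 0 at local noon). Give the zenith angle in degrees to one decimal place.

θ_z = 15.6°

cos θ_z = sin φ sin δ + cos φ cos δ cos h = 0.023170 + 0.940167 = 0.963337.
θ_z = arccos(0.963337) = 15.6°.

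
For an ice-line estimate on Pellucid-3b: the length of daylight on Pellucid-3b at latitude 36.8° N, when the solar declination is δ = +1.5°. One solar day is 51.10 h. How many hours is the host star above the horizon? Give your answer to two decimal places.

25.87 h

cos H₀ = −tan φ · tan δ = −tan(+36.8°) × tan(+1.500°) = -0.0196, so H₀ = 1.5904 rad = 91.12°.
Daylight = 2H₀/(2π) × 51.10 h = (1.5904/π) × 51.10 = 25.87 h.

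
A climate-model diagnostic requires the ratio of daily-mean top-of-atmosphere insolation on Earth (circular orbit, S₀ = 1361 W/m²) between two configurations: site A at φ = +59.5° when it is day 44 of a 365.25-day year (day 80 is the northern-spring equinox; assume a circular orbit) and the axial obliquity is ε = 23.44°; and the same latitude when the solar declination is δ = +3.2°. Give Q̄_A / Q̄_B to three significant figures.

— Configuration A (φ=+59.5°):
Solar longitude: λ_s = 360° × (44 − 80)/365.25 = -35.483°, i.e. -35.483° + 360° = 324.517°.
sin δ = sin 23.44° × sin 324.517° = -0.23090, so δ = -13.350°.
cos H₀ = −tan(+59.5°) tan(-13.350°) = 0.4029, H₀ = 1.1561 rad.
Bracket: H₀ sin φ sin δ + cos φ cos δ sin H₀ = 1.1561×0.86163×-0.23090 + 0.50754×0.97298×0.91526 = -0.230007 + 0.451979 = 0.221972.
Q̄ = (S₀/π) × [bracket] = (1361/π) × 0.221972 = 96.163 W/m².
— Configuration B (φ=+59.5°):
cos H₀ = −tan(+59.5°) tan(+3.200°) = -0.0949, H₀ = 1.6659 rad.
Bracket: H₀ sin φ sin δ + cos φ cos δ sin H₀ = 1.6659×0.86163×0.05582 + 0.50754×0.99844×0.99549 = 0.080123 + 0.504463 = 0.584586.
Q̄ = (S₀/π) × [bracket] = (1361/π) × 0.584586 = 253.25 W/m².
Ratio Q̄_A / Q̄_B = 96.163 / 253.25 = 0.3797.

Q̄_A / Q̄_B ≈ 0.380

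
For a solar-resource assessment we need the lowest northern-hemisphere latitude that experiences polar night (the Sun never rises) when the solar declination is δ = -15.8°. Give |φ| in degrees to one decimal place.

Polar night requires cos H₀ = −tan φ tan δ ≥ 1, i.e. tan φ tan δ ≤ −1.
The boundary is |tan φ| · |tan δ| = 1, so |φ| = 90° − |δ| = 90° − 15.8° = 74.2° in the northern hemisphere.

|φ| = 74.2°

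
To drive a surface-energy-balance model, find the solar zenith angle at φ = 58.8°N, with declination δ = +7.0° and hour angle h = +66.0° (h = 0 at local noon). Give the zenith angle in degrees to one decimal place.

cos θ_z = sin φ sin δ + cos φ cos δ cos h = 0.104243 + 0.209130 = 0.313373.
θ_z = arccos(0.313373) = 71.7°.

θ_z = 71.7°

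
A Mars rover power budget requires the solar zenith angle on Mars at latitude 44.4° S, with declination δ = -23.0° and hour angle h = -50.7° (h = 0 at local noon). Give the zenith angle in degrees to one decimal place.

θ_z = 46.4°

cos θ_z = sin ϕ sin δ + cos ϕ cos δ cos h = 0.273380 + 0.416559 = 0.689939.
θ_z = arccos(0.689939) = 46.4°.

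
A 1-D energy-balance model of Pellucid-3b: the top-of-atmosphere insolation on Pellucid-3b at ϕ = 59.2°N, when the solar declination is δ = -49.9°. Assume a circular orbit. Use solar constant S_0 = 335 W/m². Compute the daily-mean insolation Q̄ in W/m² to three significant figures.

cos h₀ = −tan(+59.2°) tan(-49.900°) = 1.9921 ≥ 1 ⇒ polar night, h₀ = 0 and Q̄ = 0.

Q̄ ≈ 0.00 W/m²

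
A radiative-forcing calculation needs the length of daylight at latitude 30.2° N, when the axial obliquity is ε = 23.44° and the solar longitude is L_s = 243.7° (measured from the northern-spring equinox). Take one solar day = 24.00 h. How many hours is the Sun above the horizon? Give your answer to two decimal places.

Solar declination: sin δ = sin ε · sin L_s = sin 23.44° × sin 243.7° = -0.35661, so δ = -20.892°.
cos h₀ = −tan ϕ · tan δ = −tan(+30.2°) × tan(-20.892°) = 0.2222, so h₀ = 1.3468 rad = 77.16°.
Daylight = 2h₀/(2π) × 24.00 h = (1.3468/π) × 24.00 = 10.29 h.

10.29 h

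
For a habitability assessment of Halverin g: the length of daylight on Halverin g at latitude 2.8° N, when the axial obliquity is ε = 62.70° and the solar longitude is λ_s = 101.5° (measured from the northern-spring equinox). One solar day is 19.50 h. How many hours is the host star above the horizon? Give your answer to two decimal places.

10.29 h

Solar declination: sin δ = sin ε · sin λ_s = sin 62.70° × sin 101.5° = 0.87078, so δ = +60.549°.
cos H₀ = −tan φ · tan δ = −tan(+2.8°) × tan(+60.549°) = -0.0866, so H₀ = 1.6575 rad = 94.97°.
Daylight = 2H₀/(2π) × 19.50 h = (1.6575/π) × 19.50 = 10.29 h.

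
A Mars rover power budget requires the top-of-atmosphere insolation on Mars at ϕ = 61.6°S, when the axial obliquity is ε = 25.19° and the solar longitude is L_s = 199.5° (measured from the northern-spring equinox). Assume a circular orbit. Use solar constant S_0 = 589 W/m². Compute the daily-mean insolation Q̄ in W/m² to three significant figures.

Q̄ ≈ 128 W/m²

Solar declination: sin δ = sin ε · sin L_s = sin 25.19° × sin 199.5° = -0.14208, so δ = -8.168°.
cos h₀ = −tan(-61.6°) tan(-8.168°) = -0.2655, h₀ = 1.8395 rad.
Bracket: h₀ sin ϕ sin δ + cos ϕ cos δ sin h₀ = 1.8395×-0.87965×-0.14208 + 0.47562×0.98986×0.96412 = 0.229902 + 0.453905 = 0.683807.
Q̄ = (S_0/π) × [bracket] = (589/π) × 0.683807 = 128.2 W/m².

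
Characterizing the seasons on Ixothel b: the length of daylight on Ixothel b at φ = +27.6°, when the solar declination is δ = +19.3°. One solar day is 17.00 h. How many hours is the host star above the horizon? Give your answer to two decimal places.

9.50 h

cos H₀ = −tan φ · tan δ = −tan(+27.6°) × tan(+19.300°) = -0.1831, so H₀ = 1.7549 rad = 100.55°.
Daylight = 2H₀/(2π) × 17.00 h = (1.7549/π) × 17.00 = 9.50 h.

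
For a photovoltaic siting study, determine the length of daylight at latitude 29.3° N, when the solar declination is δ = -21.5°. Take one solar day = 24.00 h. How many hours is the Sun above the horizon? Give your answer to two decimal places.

cos H₀ = −tan φ · tan δ = −tan(+29.3°) × tan(-21.500°) = 0.2211, so H₀ = 1.3479 rad = 77.23°.
Daylight = 2H₀/(2π) × 24.00 h = (1.3479/π) × 24.00 = 10.30 h.

10.30 h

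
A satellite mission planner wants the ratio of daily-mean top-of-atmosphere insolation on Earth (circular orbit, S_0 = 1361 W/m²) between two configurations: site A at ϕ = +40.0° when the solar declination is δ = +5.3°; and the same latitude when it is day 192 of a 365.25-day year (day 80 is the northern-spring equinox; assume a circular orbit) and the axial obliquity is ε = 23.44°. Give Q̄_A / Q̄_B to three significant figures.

Q̄_A / Q̄_B ≈ 0.761

— Configuration A (ϕ=+40.0°):
cos h₀ = −tan(+40.0°) tan(+5.300°) = -0.0778, h₀ = 1.6487 rad.
Bracket: h₀ sin ϕ sin δ + cos ϕ cos δ sin h₀ = 1.6487×0.64279×0.09237 + 0.76604×0.99572×0.99697 = 0.097891 + 0.760450 = 0.858341.
Q̄ = (S_0/π) × [bracket] = (1361/π) × 0.858341 = 371.85 W/m².
— Configuration B (ϕ=+40.0°):
Solar longitude: L_s = 360° × (192 − 80)/365.25 = 110.390°.
sin δ = sin 23.44° × sin 110.390° = 0.37286, so δ = +21.892°.
cos h₀ = −tan(+40.0°) tan(+21.892°) = -0.3372, h₀ = 1.9147 rad.
Bracket: h₀ sin ϕ sin δ + cos ϕ cos δ sin h₀ = 1.9147×0.64279×0.37286 + 0.76604×0.92789×0.94144 = 0.458897 + 0.669176 = 1.128073.
Q̄ = (S_0/π) × [bracket] = (1361/π) × 1.128073 = 488.70 W/m².
Ratio Q̄_A / Q̄_B = 371.85 / 488.70 = 0.7609.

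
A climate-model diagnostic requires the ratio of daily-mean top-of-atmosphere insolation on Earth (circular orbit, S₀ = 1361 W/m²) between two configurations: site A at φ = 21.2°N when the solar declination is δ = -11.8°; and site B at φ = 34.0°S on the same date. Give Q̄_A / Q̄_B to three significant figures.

Q̄_A / Q̄_B ≈ 0.800

— Configuration A (φ=+21.2°):
cos H₀ = −tan(+21.2°) tan(-11.800°) = 0.0810, H₀ = 1.4897 rad.
Bracket: H₀ sin φ sin δ + cos φ cos δ sin H₀ = 1.4897×0.36162×-0.20450 + 0.93232×0.97887×0.99671 = -0.110165 + 0.909618 = 0.799453.
Q̄ = (S₀/π) × [bracket] = (1361/π) × 0.799453 = 346.34 W/m².
— Configuration B (φ=-34.0°):
cos H₀ = −tan(-34.0°) tan(-11.800°) = -0.1409, H₀ = 1.7122 rad.
Bracket: H₀ sin φ sin δ + cos φ cos δ sin H₀ = 1.7122×-0.55919×-0.20450 + 0.82904×0.97887×0.99002 = 0.195798 + 0.803423 = 0.999221.
Q̄ = (S₀/π) × [bracket] = (1361/π) × 0.999221 = 432.88 W/m².
Ratio Q̄_A / Q̄_B = 346.34 / 432.88 = 0.8001.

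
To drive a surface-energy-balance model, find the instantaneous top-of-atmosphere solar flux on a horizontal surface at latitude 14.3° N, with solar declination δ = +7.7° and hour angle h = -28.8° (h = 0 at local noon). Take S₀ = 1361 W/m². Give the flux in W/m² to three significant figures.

cos θ_z = sin φ sin δ + cos φ cos δ cos h = 0.033094 + 0.841498 = 0.874592.
Flux = S₀ · cos θ_z = 1361 × 0.874592 = 1190 W/m².

1.19e+03 W/m²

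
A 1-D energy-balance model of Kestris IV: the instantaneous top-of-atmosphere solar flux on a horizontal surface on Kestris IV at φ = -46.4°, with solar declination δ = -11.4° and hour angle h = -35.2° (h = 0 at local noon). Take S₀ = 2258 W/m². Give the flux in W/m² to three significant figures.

1.57e+03 W/m²

cos θ_z = sin φ sin δ + cos φ cos δ cos h = 0.143138 + 0.552402 = 0.695540.
Flux = S₀ · cos θ_z = 2258 × 0.695540 = 1571 W/m².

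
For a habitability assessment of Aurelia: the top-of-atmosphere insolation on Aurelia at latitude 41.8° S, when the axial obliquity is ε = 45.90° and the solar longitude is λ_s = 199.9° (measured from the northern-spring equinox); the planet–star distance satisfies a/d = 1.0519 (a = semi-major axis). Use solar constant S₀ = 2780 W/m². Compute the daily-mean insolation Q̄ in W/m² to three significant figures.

Q̄ ≈ 976 W/m²

Solar declination: sin δ = sin ε · sin λ_s = sin 45.90° × sin 199.9° = -0.24444, so δ = -14.148°.
cos H₀ = −tan(-41.8°) tan(-14.148°) = -0.2254, H₀ = 1.7981 rad.
Bracket: H₀ sin φ sin δ + cos φ cos δ sin H₀ = 1.7981×-0.66653×-0.24444 + 0.74548×0.96967×0.97427 = 0.292958 + 0.704270 = 0.997228.
Inverse-square distance factor (a/d)² = 1.0519² = 1.106494.
Q̄ = (S₀/π) × 1.106494 × [bracket] = (2780/π) × 1.106494 × 0.997228 = 976.4 W/m².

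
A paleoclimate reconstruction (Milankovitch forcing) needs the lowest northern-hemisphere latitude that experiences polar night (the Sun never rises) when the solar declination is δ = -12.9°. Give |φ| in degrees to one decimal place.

Polar night requires cos H₀ = −tan φ tan δ ≥ 1, i.e. tan φ tan δ ≤ −1.
The boundary is |tan φ| · |tan δ| = 1, so |φ| = 90° − |δ| = 90° − 12.9° = 77.1° in the northern hemisphere.

|φ| = 77.1°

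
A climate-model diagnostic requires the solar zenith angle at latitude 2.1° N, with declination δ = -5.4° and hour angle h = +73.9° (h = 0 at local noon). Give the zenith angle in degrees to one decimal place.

θ_z = 74.2°

cos θ_z = sin ϕ sin δ + cos ϕ cos δ cos h = -0.003448 + 0.275899 = 0.272451.
θ_z = arccos(0.272451) = 74.2°.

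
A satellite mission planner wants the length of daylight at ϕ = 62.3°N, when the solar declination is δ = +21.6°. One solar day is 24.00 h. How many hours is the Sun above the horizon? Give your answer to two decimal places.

cos h₀ = −tan ϕ · tan δ = −tan(+62.3°) × tan(+21.600°) = -0.7541, so h₀ = 2.4251 rad = 138.95°.
Daylight = 2h₀/(2π) × 24.00 h = (2.4251/π) × 24.00 = 18.53 h.

18.53 h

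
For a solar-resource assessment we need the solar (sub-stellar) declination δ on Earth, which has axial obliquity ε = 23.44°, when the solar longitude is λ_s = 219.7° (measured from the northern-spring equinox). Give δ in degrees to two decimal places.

δ = -14.72°

sin δ = sin ε · sin λ_s = sin 23.44° × sin 219.7° = -0.254094.
δ = arcsin(-0.254094) = -14.72°.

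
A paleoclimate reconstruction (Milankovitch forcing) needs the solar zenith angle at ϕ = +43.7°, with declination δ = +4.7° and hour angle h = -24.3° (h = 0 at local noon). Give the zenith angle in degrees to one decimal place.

θ_z = 44.5°

cos θ_z = sin ϕ sin δ + cos ϕ cos δ cos h = 0.056610 + 0.656699 = 0.713309.
θ_z = arccos(0.713309) = 44.5°.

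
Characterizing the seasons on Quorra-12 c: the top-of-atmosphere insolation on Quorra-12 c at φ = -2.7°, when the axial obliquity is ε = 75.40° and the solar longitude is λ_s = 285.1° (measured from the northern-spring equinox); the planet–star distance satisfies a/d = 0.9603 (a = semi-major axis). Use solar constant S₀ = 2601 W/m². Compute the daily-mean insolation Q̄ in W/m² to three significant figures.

Solar declination: sin δ = sin ε · sin λ_s = sin 75.40° × sin 285.1° = -0.93430, so δ = -69.115°.
cos H₀ = −tan(-2.7°) tan(-69.115°) = -0.1236, H₀ = 1.6947 rad.
Bracket: H₀ sin φ sin δ + cos φ cos δ sin H₀ = 1.6947×-0.04711×-0.93430 + 0.99889×0.35650×0.99233 = 0.074592 + 0.353373 = 0.427965.
Inverse-square distance factor (a/d)² = 0.9603² = 0.922176.
Q̄ = (S₀/π) × 0.922176 × [bracket] = (2601/π) × 0.922176 × 0.427965 = 326.7 W/m².

Q̄ ≈ 327 W/m²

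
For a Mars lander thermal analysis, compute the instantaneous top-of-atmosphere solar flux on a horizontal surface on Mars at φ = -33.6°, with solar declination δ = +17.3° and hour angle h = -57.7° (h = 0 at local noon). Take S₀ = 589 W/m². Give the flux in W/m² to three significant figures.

153 W/m²

cos θ_z = sin φ sin δ + cos φ cos δ cos h = -0.164565 + 0.424939 = 0.260374.
Flux = S₀ · cos θ_z = 589 × 0.260374 = 153.4 W/m².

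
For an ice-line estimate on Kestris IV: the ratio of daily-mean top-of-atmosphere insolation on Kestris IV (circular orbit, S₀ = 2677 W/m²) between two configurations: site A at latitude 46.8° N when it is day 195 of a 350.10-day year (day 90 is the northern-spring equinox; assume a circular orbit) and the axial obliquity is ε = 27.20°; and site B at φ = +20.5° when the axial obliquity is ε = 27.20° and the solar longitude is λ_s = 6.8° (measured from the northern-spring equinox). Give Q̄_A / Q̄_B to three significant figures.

— Configuration A (φ=+46.8°):
Solar longitude: λ_s = 360° × (195 − 90)/350.10 = 107.969°.
sin δ = sin 27.20° × sin 107.969° = 0.43480, so δ = +25.773°.
cos H₀ = −tan(+46.8°) tan(+25.773°) = -0.5142, H₀ = 2.1108 rad.
Bracket: H₀ sin φ sin δ + cos φ cos δ sin H₀ = 2.1108×0.72897×0.43480 + 0.68455×0.90053×0.85769 = 0.669031 + 0.528730 = 1.197761.
Q̄ = (S₀/π) × [bracket] = (2677/π) × 1.197761 = 1020.6 W/m².
— Configuration B (φ=+20.5°):
Solar declination: sin δ = sin ε · sin λ_s = sin 27.20° × sin 6.8° = 0.05412, so δ = +3.102°.
cos H₀ = −tan(+20.5°) tan(+3.102°) = -0.0203, H₀ = 1.5911 rad.
Bracket: H₀ sin φ sin δ + cos φ cos δ sin H₀ = 1.5911×0.35021×0.05412 + 0.93667×0.99853×0.99979 = 0.030157 + 0.935097 = 0.965254.
Q̄ = (S₀/π) × [bracket] = (2677/π) × 0.965254 = 822.51 W/m².
Ratio Q̄_A / Q̄_B = 1020.6 / 822.51 = 1.241.

Q̄_A / Q̄_B ≈ 1.24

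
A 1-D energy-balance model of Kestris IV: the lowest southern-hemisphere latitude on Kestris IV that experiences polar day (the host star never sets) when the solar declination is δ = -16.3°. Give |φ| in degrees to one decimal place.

|φ| = 73.7°

Polar day requires cos H₀ = −tan φ tan δ ≤ −1, i.e. tan φ tan δ ≥ 1.
The boundary is |tan φ| · |tan δ| = 1, so |φ| = 90° − |δ| = 90° − 16.3° = 73.7° in the southern hemisphere.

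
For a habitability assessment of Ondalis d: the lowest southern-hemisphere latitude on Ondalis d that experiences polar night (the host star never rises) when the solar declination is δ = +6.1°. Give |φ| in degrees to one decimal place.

|φ| = 83.9°

Polar night requires cos H₀ = −tan φ tan δ ≥ 1, i.e. tan φ tan δ ≤ −1.
The boundary is |tan φ| · |tan δ| = 1, so |φ| = 90° − |δ| = 90° − 6.1° = 83.9° in the southern hemisphere.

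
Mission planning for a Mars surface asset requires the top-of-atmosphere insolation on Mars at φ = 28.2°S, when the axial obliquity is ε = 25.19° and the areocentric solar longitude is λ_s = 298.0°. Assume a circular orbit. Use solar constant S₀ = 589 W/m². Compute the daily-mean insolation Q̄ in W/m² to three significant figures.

Q̄ ≈ 209 W/m²

sin δ = sin 25.19° × sin 298.0° = -0.37580, so δ = -22.074°.
cos H₀ = −tan(-28.2°) tan(-22.074°) = -0.2174, H₀ = 1.7900 rad.
Bracket: H₀ sin φ sin δ + cos φ cos δ sin H₀ = 1.7900×-0.47255×-0.37580 + 0.88130×0.92670×0.97607 = 0.317876 + 0.797157 = 1.115033.
Q̄ = (S₀/π) × [bracket] = (589/π) × 1.115033 = 209.1 W/m².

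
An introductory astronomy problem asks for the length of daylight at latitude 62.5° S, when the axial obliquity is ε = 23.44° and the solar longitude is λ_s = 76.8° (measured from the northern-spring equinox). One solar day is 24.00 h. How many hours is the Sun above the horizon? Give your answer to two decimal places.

Solar declination: sin δ = sin ε · sin λ_s = sin 23.44° × sin 76.8° = 0.38728, so δ = +22.785°.
cos H₀ = −tan φ · tan δ = −tan(-62.5°) × tan(+22.785°) = 0.8069, so H₀ = 0.6319 rad = 36.20°.
Daylight = 2H₀/(2π) × 24.00 h = (0.6319/π) × 24.00 = 4.83 h.

4.83 h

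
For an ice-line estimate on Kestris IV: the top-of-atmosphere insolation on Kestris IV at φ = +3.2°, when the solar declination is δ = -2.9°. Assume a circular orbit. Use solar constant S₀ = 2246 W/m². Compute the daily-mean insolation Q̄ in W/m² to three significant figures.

cos H₀ = −tan(+3.2°) tan(-2.900°) = 0.0028, H₀ = 1.5680 rad.
Bracket: H₀ sin φ sin δ + cos φ cos δ sin H₀ = 1.5680×0.05582×-0.05059 + 0.99844×0.99872×1.00000 = -0.004428 + 0.997162 = 0.992734.
Q̄ = (S₀/π) × [bracket] = (2246/π) × 0.992734 = 709.7 W/m².

Q̄ ≈ 710 W/m²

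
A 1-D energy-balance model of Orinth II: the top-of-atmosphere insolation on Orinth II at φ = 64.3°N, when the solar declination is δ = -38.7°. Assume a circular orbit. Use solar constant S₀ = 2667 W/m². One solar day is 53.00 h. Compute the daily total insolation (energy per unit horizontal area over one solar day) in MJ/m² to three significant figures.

cos H₀ = −tan(+64.3°) tan(-38.700°) = 1.6647 ≥ 1 ⇒ polar night, H₀ = 0 and Q̄ = 0.
Daily total = Q̄ × 53.00 h × 3600 s/h = 0.00 MJ/m².

0.00 MJ/m²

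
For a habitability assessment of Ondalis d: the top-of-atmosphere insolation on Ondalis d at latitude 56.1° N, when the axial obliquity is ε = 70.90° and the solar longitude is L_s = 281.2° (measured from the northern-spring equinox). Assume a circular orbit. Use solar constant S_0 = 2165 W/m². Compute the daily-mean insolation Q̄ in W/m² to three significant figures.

Solar declination: sin δ = sin ε · sin L_s = sin 70.90° × sin 281.2° = -0.92695, so δ = -67.965°.
cos h₀ = −tan(+56.1°) tan(-67.965°) = 3.6768 ≥ 1 ⇒ polar night, h₀ = 0 and Q̄ = 0.

Q̄ ≈ 0.00 W/m²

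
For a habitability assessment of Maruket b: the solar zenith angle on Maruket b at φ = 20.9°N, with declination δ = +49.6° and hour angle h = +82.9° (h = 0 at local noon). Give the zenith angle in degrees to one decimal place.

θ_z = 69.7°

cos θ_z = sin φ sin δ + cos φ cos δ cos h = 0.271670 + 0.074838 = 0.346508.
θ_z = arccos(0.346508) = 69.7°.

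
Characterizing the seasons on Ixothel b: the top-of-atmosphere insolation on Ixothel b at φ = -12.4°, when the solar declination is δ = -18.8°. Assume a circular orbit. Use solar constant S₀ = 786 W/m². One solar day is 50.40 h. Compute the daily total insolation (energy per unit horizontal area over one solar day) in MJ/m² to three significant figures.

47.0 MJ/m²

cos H₀ = −tan(-12.4°) tan(-18.800°) = -0.0748, H₀ = 1.6457 rad.
Bracket: H₀ sin φ sin δ + cos φ cos δ sin H₀ = 1.6457×-0.21474×-0.32227 + 0.97667×0.94665×0.99719 = 0.113889 + 0.921967 = 1.035856.
Q̄ = (S₀/π) × [bracket] = (786/π) × 1.035856 = 259.16 W/m².
Daily total = Q̄ × 50.40 h × 3600 s/h = 259.16 × 50.40 × 3600 / 10⁶ = 47.02 MJ/m².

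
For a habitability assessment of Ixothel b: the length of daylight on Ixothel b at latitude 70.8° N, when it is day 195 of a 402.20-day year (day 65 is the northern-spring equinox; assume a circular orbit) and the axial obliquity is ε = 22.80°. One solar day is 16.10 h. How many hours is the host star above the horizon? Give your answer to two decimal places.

Solar longitude: L_s = 360° × (195 − 65)/402.20 = 116.360°.
sin δ = sin 22.80° × sin 116.360° = 0.34722, so δ = +20.318°.
Sunrise equation: cos h₀ = −tan ϕ · tan δ = -1.0632 ≤ −1, so the host star never sets (polar day) and h₀ = π.
Daylight = 2h₀/(2π) × 16.10 h = (3.1416/π) × 16.10 = 16.10 h.

16.10 h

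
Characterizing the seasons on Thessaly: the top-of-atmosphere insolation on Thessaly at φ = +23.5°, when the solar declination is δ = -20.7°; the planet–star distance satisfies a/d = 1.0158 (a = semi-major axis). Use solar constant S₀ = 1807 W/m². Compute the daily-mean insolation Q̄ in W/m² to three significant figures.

Q̄ ≈ 385 W/m²

cos H₀ = −tan(+23.5°) tan(-20.700°) = 0.1643, H₀ = 1.4057 rad.
Bracket: H₀ sin φ sin δ + cos φ cos δ sin H₀ = 1.4057×0.39875×-0.35347 + 0.91706×0.93544×0.98641 = -0.198128 + 0.846196 = 0.648068.
Inverse-square distance factor (a/d)² = 1.0158² = 1.031850.
Q̄ = (S₀/π) × 1.031850 × [bracket] = (1807/π) × 1.031850 × 0.648068 = 384.6 W/m².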